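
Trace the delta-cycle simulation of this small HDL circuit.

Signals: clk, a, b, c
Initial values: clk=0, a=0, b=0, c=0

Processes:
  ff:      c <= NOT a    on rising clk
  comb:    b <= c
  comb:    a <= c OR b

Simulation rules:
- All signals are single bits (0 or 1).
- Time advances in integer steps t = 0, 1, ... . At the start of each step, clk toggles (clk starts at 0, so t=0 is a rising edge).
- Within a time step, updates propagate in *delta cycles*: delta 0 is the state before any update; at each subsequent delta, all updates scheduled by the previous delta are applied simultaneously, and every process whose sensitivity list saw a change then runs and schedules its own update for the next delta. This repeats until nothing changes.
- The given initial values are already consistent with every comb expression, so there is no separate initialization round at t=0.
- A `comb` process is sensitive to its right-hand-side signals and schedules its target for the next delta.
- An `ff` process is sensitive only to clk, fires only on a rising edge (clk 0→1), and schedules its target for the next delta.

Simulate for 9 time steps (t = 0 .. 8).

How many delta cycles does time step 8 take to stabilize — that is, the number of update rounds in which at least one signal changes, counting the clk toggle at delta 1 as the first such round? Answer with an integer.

t=0 Δ0: a=0 c=0 b=0 clk=0
  Δ1: clk:0→1
  Δ2: c:0→1
  Δ3: a:0→1, b:0→1
  (3Δ to stable)
t=1 Δ0: a=1 c=1 b=1 clk=1
  Δ1: clk:1→0
  (1Δ to stable)
t=2 Δ0: a=1 c=1 b=1 clk=0
  Δ1: clk:0→1
  Δ2: c:1→0
  Δ3: b:1→0
  Δ4: a:1→0
  (4Δ to stable)
t=3 Δ0: a=0 c=0 b=0 clk=1
  Δ1: clk:1→0
  (1Δ to stable)
t=4 Δ0: a=0 c=0 b=0 clk=0
  Δ1: clk:0→1
  Δ2: c:0→1
  Δ3: a:0→1, b:0→1
  (3Δ to stable)
t=5 Δ0: a=1 c=1 b=1 clk=1
  Δ1: clk:1→0
  (1Δ to stable)
t=6 Δ0: a=1 c=1 b=1 clk=0
  Δ1: clk:0→1
  Δ2: c:1→0
  Δ3: b:1→0
  Δ4: a:1→0
  (4Δ to stable)
t=7 Δ0: a=0 c=0 b=0 clk=1
  Δ1: clk:1→0
  (1Δ to stable)
t=8 Δ0: a=0 c=0 b=0 clk=0
  Δ1: clk:0→1
  Δ2: c:0→1
  Δ3: a:0→1, b:0→1
  (3Δ to stable)

3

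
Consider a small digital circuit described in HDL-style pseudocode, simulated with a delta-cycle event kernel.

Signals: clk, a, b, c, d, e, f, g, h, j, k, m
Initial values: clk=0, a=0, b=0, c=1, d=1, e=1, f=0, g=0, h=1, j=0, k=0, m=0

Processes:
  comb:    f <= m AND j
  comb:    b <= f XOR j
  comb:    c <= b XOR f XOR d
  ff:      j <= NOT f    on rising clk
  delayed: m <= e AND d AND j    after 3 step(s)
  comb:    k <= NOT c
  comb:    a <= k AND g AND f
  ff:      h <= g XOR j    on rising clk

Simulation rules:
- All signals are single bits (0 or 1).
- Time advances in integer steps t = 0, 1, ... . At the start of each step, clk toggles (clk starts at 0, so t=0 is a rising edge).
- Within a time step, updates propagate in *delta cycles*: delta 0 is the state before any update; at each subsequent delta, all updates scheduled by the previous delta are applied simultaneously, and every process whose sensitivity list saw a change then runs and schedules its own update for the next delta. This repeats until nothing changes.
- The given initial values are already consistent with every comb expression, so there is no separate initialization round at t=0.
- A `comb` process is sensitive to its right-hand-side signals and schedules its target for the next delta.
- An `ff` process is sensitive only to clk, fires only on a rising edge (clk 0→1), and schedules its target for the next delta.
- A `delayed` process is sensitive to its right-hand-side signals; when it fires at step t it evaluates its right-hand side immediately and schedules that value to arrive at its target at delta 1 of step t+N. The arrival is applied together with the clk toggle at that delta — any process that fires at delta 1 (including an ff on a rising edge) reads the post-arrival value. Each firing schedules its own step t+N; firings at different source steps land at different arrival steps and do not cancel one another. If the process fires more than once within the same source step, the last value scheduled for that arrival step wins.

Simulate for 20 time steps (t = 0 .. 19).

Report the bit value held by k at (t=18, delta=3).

[bits: m,b,clk,j,g,k,c,h,a,d,f,e]
t=0: Δ0=000000110101 Δ1=001000110101 Δ2=001100100101 Δ3=011100100101 Δ4=011100000101 Δ5=011101000101 | 5Δ
t=1: Δ0=011101000101 Δ1=010101000101 | 1Δ
t=2: Δ0=010101000101 Δ1=011101000101 Δ2=011101010101 | 2Δ
t=3: Δ0=011101010101 Δ1=110101010101 Δ2=110101010111 Δ3=100101110111 Δ4=100100010111 Δ5=100101010111 | 5Δ
t=4: Δ0=100101010111 Δ1=101101010111 Δ2=101001010111 Δ3=111001010101 Δ4=101001010101 Δ5=101001110101 Δ6=101000110101 | 6Δ
t=5: Δ0=101000110101 Δ1=100000110101 | 1Δ
t=6: Δ0=100000110101 Δ1=101000110101 Δ2=101100100101 Δ3=111100100111 Δ4=101100100111 Δ5=101100000111 Δ6=101101000111 | 6Δ
t=7: Δ0=101101000111 Δ1=000101000111 Δ2=000101000101 Δ3=010101100101 Δ4=010100000101 Δ5=010101000101 | 5Δ
t=8: Δ0=010101000101 Δ1=011101000101 Δ2=011101010101 | 2Δ
t=9: Δ0=011101010101 Δ1=110101010101 Δ2=110101010111 Δ3=100101110111 Δ4=100100010111 Δ5=100101010111 | 5Δ
t=10: Δ0=100101010111 Δ1=101101010111 Δ2=101001010111 Δ3=111001010101 Δ4=101001010101 Δ5=101001110101 Δ6=101000110101 | 6Δ
t=11: Δ0=101000110101 Δ1=100000110101 | 1Δ
t=12: Δ0=100000110101 Δ1=101000110101 Δ2=101100100101 Δ3=111100100111 Δ4=101100100111 Δ5=101100000111 Δ6=101101000111 | 6Δ
t=13: Δ0=101101000111 Δ1=000101000111 Δ2=000101000101 Δ3=010101100101 Δ4=010100000101 Δ5=010101000101 | 5Δ
t=14: Δ0=010101000101 Δ1=011101000101 Δ2=011101010101 | 2Δ
t=15: Δ0=011101010101 Δ1=110101010101 Δ2=110101010111 Δ3=100101110111 Δ4=100100010111 Δ5=100101010111 | 5Δ
t=16: Δ0=100101010111 Δ1=101101010111 Δ2=101001010111 Δ3=111001010101 Δ4=101001010101 Δ5=101001110101 Δ6=101000110101 | 6Δ
t=17: Δ0=101000110101 Δ1=100000110101 | 1Δ
t=18: Δ0=100000110101 Δ1=101000110101 Δ2=101100100101 Δ3=111100100111 Δ4=101100100111 Δ5=101100000111 Δ6=101101000111 | 6Δ
t=19: Δ0=101101000111 Δ1=000101000111 Δ2=000101000101 Δ3=010101100101 Δ4=010100000101 Δ5=010101000101 | 5Δ

0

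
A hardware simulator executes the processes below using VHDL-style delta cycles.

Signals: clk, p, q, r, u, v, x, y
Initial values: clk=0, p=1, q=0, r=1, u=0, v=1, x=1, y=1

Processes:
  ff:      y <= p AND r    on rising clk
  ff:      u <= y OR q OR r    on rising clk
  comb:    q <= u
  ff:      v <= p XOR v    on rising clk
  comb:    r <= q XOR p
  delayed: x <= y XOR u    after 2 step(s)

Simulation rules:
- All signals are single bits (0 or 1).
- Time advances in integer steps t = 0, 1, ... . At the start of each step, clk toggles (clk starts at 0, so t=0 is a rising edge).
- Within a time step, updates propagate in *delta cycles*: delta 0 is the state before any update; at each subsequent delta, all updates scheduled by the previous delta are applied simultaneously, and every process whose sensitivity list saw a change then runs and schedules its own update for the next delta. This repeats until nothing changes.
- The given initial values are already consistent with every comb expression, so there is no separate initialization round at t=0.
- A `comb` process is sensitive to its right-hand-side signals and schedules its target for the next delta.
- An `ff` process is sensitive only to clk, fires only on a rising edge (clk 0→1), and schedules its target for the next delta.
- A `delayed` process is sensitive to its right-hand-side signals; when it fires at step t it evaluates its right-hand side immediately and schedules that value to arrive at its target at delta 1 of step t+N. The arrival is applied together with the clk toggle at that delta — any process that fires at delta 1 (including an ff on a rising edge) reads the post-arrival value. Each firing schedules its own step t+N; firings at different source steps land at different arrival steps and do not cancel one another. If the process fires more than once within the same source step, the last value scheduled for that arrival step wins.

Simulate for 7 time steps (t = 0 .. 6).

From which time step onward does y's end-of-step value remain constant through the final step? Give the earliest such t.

2

t=0 Δ0: y=1 q=0 u=0 v=1 clk=0 p=1 x=1 r=1
  Δ1: clk:0→1
  Δ2: u:0→1, v:1→0
  Δ3: q:0→1
  Δ4: r:1→0
  (4Δ to stable)
t=1 Δ0: y=1 q=1 u=1 v=0 clk=1 p=1 x=1 r=0
  Δ1: clk:1→0
  (1Δ to stable)
t=2 Δ0: y=1 q=1 u=1 v=0 clk=0 p=1 x=1 r=0
  Δ1: clk:0→1, x:1→0
  Δ2: y:1→0, v:0→1
  (2Δ to stable)
t=3 Δ0: y=0 q=1 u=1 v=1 clk=1 p=1 x=0 r=0
  Δ1: clk:1→0
  (1Δ to stable)
t=4 Δ0: y=0 q=1 u=1 v=1 clk=0 p=1 x=0 r=0
  Δ1: clk:0→1, x:0→1
  Δ2: v:1→0
  (2Δ to stable)
t=5 Δ0: y=0 q=1 u=1 v=0 clk=1 p=1 x=1 r=0
  Δ1: clk:1→0
  (1Δ to stable)
t=6 Δ0: y=0 q=1 u=1 v=0 clk=0 p=1 x=1 r=0
  Δ1: clk:0→1
  Δ2: v:0→1
  (2Δ to stable)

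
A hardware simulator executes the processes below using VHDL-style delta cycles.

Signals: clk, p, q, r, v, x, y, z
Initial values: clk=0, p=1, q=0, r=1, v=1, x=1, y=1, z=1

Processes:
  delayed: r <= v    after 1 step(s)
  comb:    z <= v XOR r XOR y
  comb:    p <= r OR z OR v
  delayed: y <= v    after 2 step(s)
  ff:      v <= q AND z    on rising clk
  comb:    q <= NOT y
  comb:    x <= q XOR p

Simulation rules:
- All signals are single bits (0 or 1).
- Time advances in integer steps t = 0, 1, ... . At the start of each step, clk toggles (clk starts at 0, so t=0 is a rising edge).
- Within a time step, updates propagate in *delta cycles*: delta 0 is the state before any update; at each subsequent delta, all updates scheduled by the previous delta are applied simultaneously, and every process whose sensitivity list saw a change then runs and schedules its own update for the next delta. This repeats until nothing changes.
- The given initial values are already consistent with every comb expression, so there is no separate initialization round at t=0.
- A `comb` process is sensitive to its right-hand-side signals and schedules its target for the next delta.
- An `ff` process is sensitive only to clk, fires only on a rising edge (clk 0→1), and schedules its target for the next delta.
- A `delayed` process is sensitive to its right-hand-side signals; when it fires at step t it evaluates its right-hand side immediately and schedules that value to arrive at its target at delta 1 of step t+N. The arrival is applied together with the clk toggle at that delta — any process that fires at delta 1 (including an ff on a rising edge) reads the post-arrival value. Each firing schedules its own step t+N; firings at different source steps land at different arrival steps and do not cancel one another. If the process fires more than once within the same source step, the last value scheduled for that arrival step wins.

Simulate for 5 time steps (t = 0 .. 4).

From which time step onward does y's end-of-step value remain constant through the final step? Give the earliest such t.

t=0 Δ0: x=1 y=1 v=1 q=0 r=1 z=1 p=1 clk=0
  Δ1: clk:0→1
  Δ2: v:1→0
  Δ3: z:1→0
  (3Δ to stable)
t=1 Δ0: x=1 y=1 v=0 q=0 r=1 z=0 p=1 clk=1
  Δ1: r:1→0, clk:1→0
  Δ2: z:0→1, p:1→0
  Δ3: x:1→0, p:0→1
  Δ4: x:0→1
  (4Δ to stable)
t=2 Δ0: x=1 y=1 v=0 q=0 r=0 z=1 p=1 clk=0
  Δ1: y:1→0, clk:0→1
  Δ2: q:0→1, z:1→0
  Δ3: x:1→0, p:1→0
  Δ4: x:0→1
  (4Δ to stable)
t=3 Δ0: x=1 y=0 v=0 q=1 r=0 z=0 p=0 clk=1
  Δ1: clk:1→0
  (1Δ to stable)
t=4 Δ0: x=1 y=0 v=0 q=1 r=0 z=0 p=0 clk=0
  Δ1: clk:0→1
  (1Δ to stable)

2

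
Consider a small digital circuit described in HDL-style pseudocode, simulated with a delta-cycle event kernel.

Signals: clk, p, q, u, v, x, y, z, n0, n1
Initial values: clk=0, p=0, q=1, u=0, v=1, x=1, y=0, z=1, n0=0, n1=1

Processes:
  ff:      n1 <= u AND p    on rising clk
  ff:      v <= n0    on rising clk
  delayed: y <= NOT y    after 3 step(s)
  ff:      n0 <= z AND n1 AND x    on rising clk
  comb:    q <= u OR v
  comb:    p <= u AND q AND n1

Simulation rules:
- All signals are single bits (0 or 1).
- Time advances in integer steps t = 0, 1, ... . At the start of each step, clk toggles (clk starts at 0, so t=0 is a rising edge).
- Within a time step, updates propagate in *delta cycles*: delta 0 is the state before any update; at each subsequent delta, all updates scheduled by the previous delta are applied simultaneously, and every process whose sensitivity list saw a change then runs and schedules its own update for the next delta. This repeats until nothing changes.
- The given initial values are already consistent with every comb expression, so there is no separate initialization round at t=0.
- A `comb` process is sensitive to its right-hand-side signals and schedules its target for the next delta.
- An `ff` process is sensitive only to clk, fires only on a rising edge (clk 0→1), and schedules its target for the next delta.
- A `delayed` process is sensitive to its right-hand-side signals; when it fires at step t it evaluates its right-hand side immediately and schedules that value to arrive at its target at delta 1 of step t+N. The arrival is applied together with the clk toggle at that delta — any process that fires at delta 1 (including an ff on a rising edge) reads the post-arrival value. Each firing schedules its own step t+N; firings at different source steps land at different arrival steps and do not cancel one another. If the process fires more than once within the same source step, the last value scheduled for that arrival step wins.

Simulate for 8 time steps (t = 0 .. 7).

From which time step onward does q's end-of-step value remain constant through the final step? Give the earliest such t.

t0.Δ0 n1=1 x=1 q=1 n0=0 z=1 y=0 p=0 clk=0 u=0 v=1
t0.Δ1 n1=1 x=1 q=1 n0=0 z=1 y=0 p=0 clk=1 u=0 v=1
t0.Δ2 n1=0 x=1 q=1 n0=1 z=1 y=0 p=0 clk=1 u=0 v=0
t0.Δ3 n1=0 x=1 q=0 n0=1 z=1 y=0 p=0 clk=1 u=0 v=0
t1.Δ0 n1=0 x=1 q=0 n0=1 z=1 y=0 p=0 clk=1 u=0 v=0
t1.Δ1 n1=0 x=1 q=0 n0=1 z=1 y=0 p=0 clk=0 u=0 v=0
t2.Δ0 n1=0 x=1 q=0 n0=1 z=1 y=0 p=0 clk=0 u=0 v=0
t2.Δ1 n1=0 x=1 q=0 n0=1 z=1 y=0 p=0 clk=1 u=0 v=0
t2.Δ2 n1=0 x=1 q=0 n0=0 z=1 y=0 p=0 clk=1 u=0 v=1
t2.Δ3 n1=0 x=1 q=1 n0=0 z=1 y=0 p=0 clk=1 u=0 v=1
t3.Δ0 n1=0 x=1 q=1 n0=0 z=1 y=0 p=0 clk=1 u=0 v=1
t3.Δ1 n1=0 x=1 q=1 n0=0 z=1 y=0 p=0 clk=0 u=0 v=1
t4.Δ0 n1=0 x=1 q=1 n0=0 z=1 y=0 p=0 clk=0 u=0 v=1
t4.Δ1 n1=0 x=1 q=1 n0=0 z=1 y=0 p=0 clk=1 u=0 v=1
t4.Δ2 n1=0 x=1 q=1 n0=0 z=1 y=0 p=0 clk=1 u=0 v=0
t4.Δ3 n1=0 x=1 q=0 n0=0 z=1 y=0 p=0 clk=1 u=0 v=0
t5.Δ0 n1=0 x=1 q=0 n0=0 z=1 y=0 p=0 clk=1 u=0 v=0
t5.Δ1 n1=0 x=1 q=0 n0=0 z=1 y=0 p=0 clk=0 u=0 v=0
t6.Δ0 n1=0 x=1 q=0 n0=0 z=1 y=0 p=0 clk=0 u=0 v=0
t6.Δ1 n1=0 x=1 q=0 n0=0 z=1 y=0 p=0 clk=1 u=0 v=0
t7.Δ0 n1=0 x=1 q=0 n0=0 z=1 y=0 p=0 clk=1 u=0 v=0
t7.Δ1 n1=0 x=1 q=0 n0=0 z=1 y=0 p=0 clk=0 u=0 v=0

4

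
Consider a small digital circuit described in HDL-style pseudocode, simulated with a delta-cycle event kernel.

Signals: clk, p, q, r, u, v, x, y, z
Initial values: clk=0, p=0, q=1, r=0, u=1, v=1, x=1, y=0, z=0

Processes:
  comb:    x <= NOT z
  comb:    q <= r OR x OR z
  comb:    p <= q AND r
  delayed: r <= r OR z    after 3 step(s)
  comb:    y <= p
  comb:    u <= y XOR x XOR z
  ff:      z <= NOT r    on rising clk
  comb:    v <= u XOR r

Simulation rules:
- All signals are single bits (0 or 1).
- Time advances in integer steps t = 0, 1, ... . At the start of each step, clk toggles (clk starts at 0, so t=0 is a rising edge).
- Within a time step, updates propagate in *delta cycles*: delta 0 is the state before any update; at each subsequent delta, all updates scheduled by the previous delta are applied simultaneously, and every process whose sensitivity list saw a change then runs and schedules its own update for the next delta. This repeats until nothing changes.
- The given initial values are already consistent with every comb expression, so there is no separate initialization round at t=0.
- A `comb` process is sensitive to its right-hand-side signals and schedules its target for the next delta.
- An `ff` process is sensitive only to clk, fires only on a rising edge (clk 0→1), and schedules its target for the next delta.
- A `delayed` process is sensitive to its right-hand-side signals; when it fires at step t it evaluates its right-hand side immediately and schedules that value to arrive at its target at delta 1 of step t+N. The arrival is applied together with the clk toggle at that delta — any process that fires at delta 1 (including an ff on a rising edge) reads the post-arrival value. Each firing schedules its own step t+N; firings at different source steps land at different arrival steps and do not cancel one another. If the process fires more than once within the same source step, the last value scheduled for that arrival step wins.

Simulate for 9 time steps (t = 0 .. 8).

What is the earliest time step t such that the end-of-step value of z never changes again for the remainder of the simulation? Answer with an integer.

t=0 Δ0: p=0 y=0 r=0 u=1 v=1 clk=0 x=1 z=0 q=1
  Δ1: clk:0→1
  Δ2: z:0→1
  Δ3: u:1→0, x:1→0
  Δ4: u:0→1, v:1→0
  Δ5: v:0→1
  (5Δ to stable)
t=1 Δ0: p=0 y=0 r=0 u=1 v=1 clk=1 x=0 z=1 q=1
  Δ1: clk:1→0
  (1Δ to stable)
t=2 Δ0: p=0 y=0 r=0 u=1 v=1 clk=0 x=0 z=1 q=1
  Δ1: clk:0→1
  (1Δ to stable)
t=3 Δ0: p=0 y=0 r=0 u=1 v=1 clk=1 x=0 z=1 q=1
  Δ1: r:0→1, clk:1→0
  Δ2: p:0→1, v:1→0
  Δ3: y:0→1
  Δ4: u:1→0
  Δ5: v:0→1
  (5Δ to stable)
t=4 Δ0: p=1 y=1 r=1 u=0 v=1 clk=0 x=0 z=1 q=1
  Δ1: clk:0→1
  Δ2: z:1→0
  Δ3: u:0→1, x:0→1
  Δ4: u:1→0, v:1→0
  Δ5: v:0→1
  (5Δ to stable)
t=5 Δ0: p=1 y=1 r=1 u=0 v=1 clk=1 x=1 z=0 q=1
  Δ1: clk:1→0
  (1Δ to stable)
t=6 Δ0: p=1 y=1 r=1 u=0 v=1 clk=0 x=1 z=0 q=1
  Δ1: clk:0→1
  (1Δ to stable)
t=7 Δ0: p=1 y=1 r=1 u=0 v=1 clk=1 x=1 z=0 q=1
  Δ1: clk:1→0
  (1Δ to stable)
t=8 Δ0: p=1 y=1 r=1 u=0 v=1 clk=0 x=1 z=0 q=1
  Δ1: clk:0→1
  (1Δ to stable)

4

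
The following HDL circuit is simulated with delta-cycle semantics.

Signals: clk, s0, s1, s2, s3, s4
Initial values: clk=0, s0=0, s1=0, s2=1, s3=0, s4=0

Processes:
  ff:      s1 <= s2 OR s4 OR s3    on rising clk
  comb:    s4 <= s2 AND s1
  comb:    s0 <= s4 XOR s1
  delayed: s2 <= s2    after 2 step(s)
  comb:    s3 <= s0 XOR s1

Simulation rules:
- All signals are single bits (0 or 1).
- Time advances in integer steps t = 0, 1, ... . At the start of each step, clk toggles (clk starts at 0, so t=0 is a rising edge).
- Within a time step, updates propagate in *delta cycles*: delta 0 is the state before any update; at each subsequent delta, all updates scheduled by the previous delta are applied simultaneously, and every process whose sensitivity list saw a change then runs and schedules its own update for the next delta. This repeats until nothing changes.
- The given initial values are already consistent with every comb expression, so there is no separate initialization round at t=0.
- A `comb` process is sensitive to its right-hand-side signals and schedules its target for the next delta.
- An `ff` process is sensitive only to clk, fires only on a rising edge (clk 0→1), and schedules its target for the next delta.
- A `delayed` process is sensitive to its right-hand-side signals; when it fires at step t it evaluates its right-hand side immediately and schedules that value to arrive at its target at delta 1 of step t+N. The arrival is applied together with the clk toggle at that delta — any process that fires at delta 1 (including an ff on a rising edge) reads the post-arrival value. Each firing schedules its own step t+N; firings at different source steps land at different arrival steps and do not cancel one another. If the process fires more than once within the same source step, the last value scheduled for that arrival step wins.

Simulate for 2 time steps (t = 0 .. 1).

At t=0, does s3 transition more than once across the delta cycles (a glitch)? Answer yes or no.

yes

t=0 Δ0: s4=0 s0=0 s1=0 s3=0 s2=1 clk=0
  Δ1: clk:0→1
  Δ2: s1:0→1
  Δ3: s4:0→1, s0:0→1, s3:0→1
  Δ4: s0:1→0, s3:1→0
  Δ5: s3:0→1
  (5Δ to stable)
t=1 Δ0: s4=1 s0=0 s1=1 s3=1 s2=1 clk=1
  Δ1: clk:1→0
  (1Δ to stable)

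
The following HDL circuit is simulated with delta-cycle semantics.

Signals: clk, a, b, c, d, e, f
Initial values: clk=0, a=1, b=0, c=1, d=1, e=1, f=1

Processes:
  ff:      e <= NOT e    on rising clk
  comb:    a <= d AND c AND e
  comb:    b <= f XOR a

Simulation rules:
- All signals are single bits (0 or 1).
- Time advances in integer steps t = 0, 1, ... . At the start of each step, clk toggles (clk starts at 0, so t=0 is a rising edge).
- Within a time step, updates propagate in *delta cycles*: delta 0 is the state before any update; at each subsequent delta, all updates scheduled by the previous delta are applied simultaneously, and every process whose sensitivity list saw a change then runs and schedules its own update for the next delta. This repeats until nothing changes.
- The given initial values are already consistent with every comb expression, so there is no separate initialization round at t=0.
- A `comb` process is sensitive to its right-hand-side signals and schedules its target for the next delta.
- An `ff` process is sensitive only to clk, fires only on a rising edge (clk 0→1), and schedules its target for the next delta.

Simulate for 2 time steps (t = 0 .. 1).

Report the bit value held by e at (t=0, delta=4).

0

t0.Δ0 clk=0 c=1 a=1 e=1 b=0 d=1 f=1
t0.Δ1 clk=1 c=1 a=1 e=1 b=0 d=1 f=1
t0.Δ2 clk=1 c=1 a=1 e=0 b=0 d=1 f=1
t0.Δ3 clk=1 c=1 a=0 e=0 b=0 d=1 f=1
t0.Δ4 clk=1 c=1 a=0 e=0 b=1 d=1 f=1
t1.Δ0 clk=1 c=1 a=0 e=0 b=1 d=1 f=1
t1.Δ1 clk=0 c=1 a=0 e=0 b=1 d=1 f=1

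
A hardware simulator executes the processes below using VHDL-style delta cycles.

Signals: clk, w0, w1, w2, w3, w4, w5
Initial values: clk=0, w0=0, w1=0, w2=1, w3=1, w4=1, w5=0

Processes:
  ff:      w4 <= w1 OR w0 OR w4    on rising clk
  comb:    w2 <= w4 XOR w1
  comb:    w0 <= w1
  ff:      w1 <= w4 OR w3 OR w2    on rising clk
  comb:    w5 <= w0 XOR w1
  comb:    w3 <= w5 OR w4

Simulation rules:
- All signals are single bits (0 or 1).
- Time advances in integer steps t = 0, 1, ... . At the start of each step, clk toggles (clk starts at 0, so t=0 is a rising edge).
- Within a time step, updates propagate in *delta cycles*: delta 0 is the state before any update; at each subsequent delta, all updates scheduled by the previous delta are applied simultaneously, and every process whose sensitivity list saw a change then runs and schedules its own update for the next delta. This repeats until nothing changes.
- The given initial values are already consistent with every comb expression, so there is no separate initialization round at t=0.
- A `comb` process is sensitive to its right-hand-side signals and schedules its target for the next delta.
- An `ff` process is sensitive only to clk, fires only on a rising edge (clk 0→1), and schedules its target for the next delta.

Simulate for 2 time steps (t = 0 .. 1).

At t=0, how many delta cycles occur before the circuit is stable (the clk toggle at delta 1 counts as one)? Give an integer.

t=0 Δ0: w0=0 w5=0 w1=0 w3=1 clk=0 w4=1 w2=1
  Δ1: clk:0→1
  Δ2: w1:0→1
  Δ3: w0:0→1, w5:0→1, w2:1→0
  Δ4: w5:1→0
  (4Δ to stable)
t=1 Δ0: w0=1 w5=0 w1=1 w3=1 clk=1 w4=1 w2=0
  Δ1: clk:1→0
  (1Δ to stable)

4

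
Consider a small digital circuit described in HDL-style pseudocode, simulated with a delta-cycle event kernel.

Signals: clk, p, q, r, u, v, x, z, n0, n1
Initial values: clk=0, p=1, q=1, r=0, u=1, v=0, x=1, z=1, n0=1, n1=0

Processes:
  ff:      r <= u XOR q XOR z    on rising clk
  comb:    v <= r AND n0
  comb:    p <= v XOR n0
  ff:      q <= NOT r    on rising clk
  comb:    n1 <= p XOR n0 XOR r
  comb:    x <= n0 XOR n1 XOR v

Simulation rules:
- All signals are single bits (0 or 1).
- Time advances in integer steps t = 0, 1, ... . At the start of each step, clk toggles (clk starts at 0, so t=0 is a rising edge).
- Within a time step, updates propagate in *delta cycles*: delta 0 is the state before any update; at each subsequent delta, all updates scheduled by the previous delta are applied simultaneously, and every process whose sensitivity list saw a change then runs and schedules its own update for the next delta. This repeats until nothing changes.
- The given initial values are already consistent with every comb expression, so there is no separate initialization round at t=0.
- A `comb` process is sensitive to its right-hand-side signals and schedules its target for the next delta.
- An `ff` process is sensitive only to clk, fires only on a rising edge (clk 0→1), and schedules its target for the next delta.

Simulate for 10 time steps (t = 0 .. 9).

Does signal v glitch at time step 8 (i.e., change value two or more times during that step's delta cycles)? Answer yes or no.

no

t=0 Δ0: q=1 n1=0 p=1 r=0 x=1 u=1 z=1 clk=0 n0=1 v=0
  Δ1: clk:0→1
  Δ2: r:0→1
  Δ3: n1:0→1, v:0→1
  Δ4: p:1→0
  Δ5: n1:1→0
  Δ6: x:1→0
  (6Δ to stable)
t=1 Δ0: q=1 n1=0 p=0 r=1 x=0 u=1 z=1 clk=1 n0=1 v=1
  Δ1: clk:1→0
  (1Δ to stable)
t=2 Δ0: q=1 n1=0 p=0 r=1 x=0 u=1 z=1 clk=0 n0=1 v=1
  Δ1: clk:0→1
  Δ2: q:1→0
  (2Δ to stable)
t=3 Δ0: q=0 n1=0 p=0 r=1 x=0 u=1 z=1 clk=1 n0=1 v=1
  Δ1: clk:1→0
  (1Δ to stable)
t=4 Δ0: q=0 n1=0 p=0 r=1 x=0 u=1 z=1 clk=0 n0=1 v=1
  Δ1: clk:0→1
  Δ2: r:1→0
  Δ3: n1:0→1, v:1→0
  Δ4: p:0→1
  Δ5: n1:1→0
  Δ6: x:0→1
  (6Δ to stable)
t=5 Δ0: q=0 n1=0 p=1 r=0 x=1 u=1 z=1 clk=1 n0=1 v=0
  Δ1: clk:1→0
  (1Δ to stable)
t=6 Δ0: q=0 n1=0 p=1 r=0 x=1 u=1 z=1 clk=0 n0=1 v=0
  Δ1: clk:0→1
  Δ2: q:0→1
  (2Δ to stable)
t=7 Δ0: q=1 n1=0 p=1 r=0 x=1 u=1 z=1 clk=1 n0=1 v=0
  Δ1: clk:1→0
  (1Δ to stable)
t=8 Δ0: q=1 n1=0 p=1 r=0 x=1 u=1 z=1 clk=0 n0=1 v=0
  Δ1: clk:0→1
  Δ2: r:0→1
  Δ3: n1:0→1, v:0→1
  Δ4: p:1→0
  Δ5: n1:1→0
  Δ6: x:1→0
  (6Δ to stable)
t=9 Δ0: q=1 n1=0 p=0 r=1 x=0 u=1 z=1 clk=1 n0=1 v=1
  Δ1: clk:1→0
  (1Δ to stable)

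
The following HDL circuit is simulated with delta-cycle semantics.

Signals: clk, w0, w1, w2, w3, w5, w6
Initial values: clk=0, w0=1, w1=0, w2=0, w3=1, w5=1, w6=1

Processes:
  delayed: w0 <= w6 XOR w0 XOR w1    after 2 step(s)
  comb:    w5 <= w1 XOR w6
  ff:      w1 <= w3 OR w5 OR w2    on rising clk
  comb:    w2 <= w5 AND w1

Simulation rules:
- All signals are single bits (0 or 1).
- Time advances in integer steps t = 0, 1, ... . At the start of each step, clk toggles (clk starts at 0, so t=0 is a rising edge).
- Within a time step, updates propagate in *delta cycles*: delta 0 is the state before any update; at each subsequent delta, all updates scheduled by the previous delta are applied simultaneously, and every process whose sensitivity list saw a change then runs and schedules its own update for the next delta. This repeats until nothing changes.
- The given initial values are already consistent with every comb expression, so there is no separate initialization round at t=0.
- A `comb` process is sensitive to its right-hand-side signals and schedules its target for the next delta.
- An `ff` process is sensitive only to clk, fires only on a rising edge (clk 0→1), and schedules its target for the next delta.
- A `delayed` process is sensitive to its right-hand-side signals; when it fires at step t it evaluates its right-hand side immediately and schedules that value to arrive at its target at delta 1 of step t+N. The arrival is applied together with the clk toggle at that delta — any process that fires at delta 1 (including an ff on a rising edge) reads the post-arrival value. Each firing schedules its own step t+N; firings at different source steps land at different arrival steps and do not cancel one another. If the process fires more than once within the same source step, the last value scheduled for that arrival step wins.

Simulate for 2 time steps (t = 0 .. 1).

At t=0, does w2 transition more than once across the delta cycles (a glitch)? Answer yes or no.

yes

t0.Δ0 w0=1 w2=0 w5=1 w1=0 w3=1 clk=0 w6=1
t0.Δ1 w0=1 w2=0 w5=1 w1=0 w3=1 clk=1 w6=1
t0.Δ2 w0=1 w2=0 w5=1 w1=1 w3=1 clk=1 w6=1
t0.Δ3 w0=1 w2=1 w5=0 w1=1 w3=1 clk=1 w6=1
t0.Δ4 w0=1 w2=0 w5=0 w1=1 w3=1 clk=1 w6=1
t1.Δ0 w0=1 w2=0 w5=0 w1=1 w3=1 clk=1 w6=1
t1.Δ1 w0=1 w2=0 w5=0 w1=1 w3=1 clk=0 w6=1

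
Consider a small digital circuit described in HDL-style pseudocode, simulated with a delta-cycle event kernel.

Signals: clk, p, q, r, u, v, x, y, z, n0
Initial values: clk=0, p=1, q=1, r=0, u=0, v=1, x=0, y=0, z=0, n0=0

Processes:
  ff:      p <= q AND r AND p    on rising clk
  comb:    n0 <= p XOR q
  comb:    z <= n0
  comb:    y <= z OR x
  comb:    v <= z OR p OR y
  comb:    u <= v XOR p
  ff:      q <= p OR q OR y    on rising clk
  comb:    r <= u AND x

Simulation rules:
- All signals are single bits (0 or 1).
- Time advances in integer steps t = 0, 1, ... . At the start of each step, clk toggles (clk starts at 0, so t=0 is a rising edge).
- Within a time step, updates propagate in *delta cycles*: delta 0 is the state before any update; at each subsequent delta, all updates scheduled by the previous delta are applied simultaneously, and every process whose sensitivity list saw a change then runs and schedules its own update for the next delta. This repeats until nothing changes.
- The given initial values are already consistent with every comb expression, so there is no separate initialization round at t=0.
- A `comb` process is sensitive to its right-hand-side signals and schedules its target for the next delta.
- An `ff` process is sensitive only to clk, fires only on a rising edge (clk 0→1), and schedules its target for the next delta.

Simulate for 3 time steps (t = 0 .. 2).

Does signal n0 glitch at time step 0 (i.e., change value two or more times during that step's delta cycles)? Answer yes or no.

t=0 Δ0: r=0 x=0 q=1 clk=0 p=1 n0=0 v=1 y=0 u=0 z=0
  Δ1: clk:0→1
  Δ2: p:1→0
  Δ3: n0:0→1, v:1→0, u:0→1
  Δ4: u:1→0, z:0→1
  Δ5: v:0→1, y:0→1
  Δ6: u:0→1
  (6Δ to stable)
t=1 Δ0: r=0 x=0 q=1 clk=1 p=0 n0=1 v=1 y=1 u=1 z=1
  Δ1: clk:1→0
  (1Δ to stable)
t=2 Δ0: r=0 x=0 q=1 clk=0 p=0 n0=1 v=1 y=1 u=1 z=1
  Δ1: clk:0→1
  (1Δ to stable)

no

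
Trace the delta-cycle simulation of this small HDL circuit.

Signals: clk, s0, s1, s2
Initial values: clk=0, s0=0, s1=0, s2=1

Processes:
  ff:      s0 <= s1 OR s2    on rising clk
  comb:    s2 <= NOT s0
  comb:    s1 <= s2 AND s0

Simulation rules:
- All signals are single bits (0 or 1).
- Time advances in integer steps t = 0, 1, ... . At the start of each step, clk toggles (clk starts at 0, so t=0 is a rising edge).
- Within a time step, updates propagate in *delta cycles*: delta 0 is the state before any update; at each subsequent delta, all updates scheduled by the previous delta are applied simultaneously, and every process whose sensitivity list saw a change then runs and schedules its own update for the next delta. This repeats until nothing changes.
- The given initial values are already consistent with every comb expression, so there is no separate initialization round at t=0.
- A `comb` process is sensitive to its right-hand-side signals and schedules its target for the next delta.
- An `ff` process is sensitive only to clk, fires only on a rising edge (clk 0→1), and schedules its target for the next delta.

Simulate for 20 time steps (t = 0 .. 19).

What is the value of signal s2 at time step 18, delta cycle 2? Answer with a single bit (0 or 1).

t0.Δ0 s2=1 s0=0 clk=0 s1=0
t0.Δ1 s2=1 s0=0 clk=1 s1=0
t0.Δ2 s2=1 s0=1 clk=1 s1=0
t0.Δ3 s2=0 s0=1 clk=1 s1=1
t0.Δ4 s2=0 s0=1 clk=1 s1=0
t1.Δ0 s2=0 s0=1 clk=1 s1=0
t1.Δ1 s2=0 s0=1 clk=0 s1=0
t2.Δ0 s2=0 s0=1 clk=0 s1=0
t2.Δ1 s2=0 s0=1 clk=1 s1=0
t2.Δ2 s2=0 s0=0 clk=1 s1=0
t2.Δ3 s2=1 s0=0 clk=1 s1=0
t3.Δ0 s2=1 s0=0 clk=1 s1=0
t3.Δ1 s2=1 s0=0 clk=0 s1=0
t4.Δ0 s2=1 s0=0 clk=0 s1=0
t4.Δ1 s2=1 s0=0 clk=1 s1=0
t4.Δ2 s2=1 s0=1 clk=1 s1=0
t4.Δ3 s2=0 s0=1 clk=1 s1=1
t4.Δ4 s2=0 s0=1 clk=1 s1=0
t5.Δ0 s2=0 s0=1 clk=1 s1=0
t5.Δ1 s2=0 s0=1 clk=0 s1=0
t6.Δ0 s2=0 s0=1 clk=0 s1=0
t6.Δ1 s2=0 s0=1 clk=1 s1=0
t6.Δ2 s2=0 s0=0 clk=1 s1=0
t6.Δ3 s2=1 s0=0 clk=1 s1=0
t7.Δ0 s2=1 s0=0 clk=1 s1=0
t7.Δ1 s2=1 s0=0 clk=0 s1=0
t8.Δ0 s2=1 s0=0 clk=0 s1=0
t8.Δ1 s2=1 s0=0 clk=1 s1=0
t8.Δ2 s2=1 s0=1 clk=1 s1=0
t8.Δ3 s2=0 s0=1 clk=1 s1=1
t8.Δ4 s2=0 s0=1 clk=1 s1=0
t9.Δ0 s2=0 s0=1 clk=1 s1=0
t9.Δ1 s2=0 s0=1 clk=0 s1=0
t10.Δ0 s2=0 s0=1 clk=0 s1=0
t10.Δ1 s2=0 s0=1 clk=1 s1=0
t10.Δ2 s2=0 s0=0 clk=1 s1=0
t10.Δ3 s2=1 s0=0 clk=1 s1=0
t11.Δ0 s2=1 s0=0 clk=1 s1=0
t11.Δ1 s2=1 s0=0 clk=0 s1=0
t12.Δ0 s2=1 s0=0 clk=0 s1=0
t12.Δ1 s2=1 s0=0 clk=1 s1=0
t12.Δ2 s2=1 s0=1 clk=1 s1=0
t12.Δ3 s2=0 s0=1 clk=1 s1=1
t12.Δ4 s2=0 s0=1 clk=1 s1=0
t13.Δ0 s2=0 s0=1 clk=1 s1=0
t13.Δ1 s2=0 s0=1 clk=0 s1=0
t14.Δ0 s2=0 s0=1 clk=0 s1=0
t14.Δ1 s2=0 s0=1 clk=1 s1=0
t14.Δ2 s2=0 s0=0 clk=1 s1=0
t14.Δ3 s2=1 s0=0 clk=1 s1=0
t15.Δ0 s2=1 s0=0 clk=1 s1=0
t15.Δ1 s2=1 s0=0 clk=0 s1=0
t16.Δ0 s2=1 s0=0 clk=0 s1=0
t16.Δ1 s2=1 s0=0 clk=1 s1=0
t16.Δ2 s2=1 s0=1 clk=1 s1=0
t16.Δ3 s2=0 s0=1 clk=1 s1=1
t16.Δ4 s2=0 s0=1 clk=1 s1=0
t17.Δ0 s2=0 s0=1 clk=1 s1=0
t17.Δ1 s2=0 s0=1 clk=0 s1=0
t18.Δ0 s2=0 s0=1 clk=0 s1=0
t18.Δ1 s2=0 s0=1 clk=1 s1=0
t18.Δ2 s2=0 s0=0 clk=1 s1=0
t18.Δ3 s2=1 s0=0 clk=1 s1=0
t19.Δ0 s2=1 s0=0 clk=1 s1=0
t19.Δ1 s2=1 s0=0 clk=0 s1=0

0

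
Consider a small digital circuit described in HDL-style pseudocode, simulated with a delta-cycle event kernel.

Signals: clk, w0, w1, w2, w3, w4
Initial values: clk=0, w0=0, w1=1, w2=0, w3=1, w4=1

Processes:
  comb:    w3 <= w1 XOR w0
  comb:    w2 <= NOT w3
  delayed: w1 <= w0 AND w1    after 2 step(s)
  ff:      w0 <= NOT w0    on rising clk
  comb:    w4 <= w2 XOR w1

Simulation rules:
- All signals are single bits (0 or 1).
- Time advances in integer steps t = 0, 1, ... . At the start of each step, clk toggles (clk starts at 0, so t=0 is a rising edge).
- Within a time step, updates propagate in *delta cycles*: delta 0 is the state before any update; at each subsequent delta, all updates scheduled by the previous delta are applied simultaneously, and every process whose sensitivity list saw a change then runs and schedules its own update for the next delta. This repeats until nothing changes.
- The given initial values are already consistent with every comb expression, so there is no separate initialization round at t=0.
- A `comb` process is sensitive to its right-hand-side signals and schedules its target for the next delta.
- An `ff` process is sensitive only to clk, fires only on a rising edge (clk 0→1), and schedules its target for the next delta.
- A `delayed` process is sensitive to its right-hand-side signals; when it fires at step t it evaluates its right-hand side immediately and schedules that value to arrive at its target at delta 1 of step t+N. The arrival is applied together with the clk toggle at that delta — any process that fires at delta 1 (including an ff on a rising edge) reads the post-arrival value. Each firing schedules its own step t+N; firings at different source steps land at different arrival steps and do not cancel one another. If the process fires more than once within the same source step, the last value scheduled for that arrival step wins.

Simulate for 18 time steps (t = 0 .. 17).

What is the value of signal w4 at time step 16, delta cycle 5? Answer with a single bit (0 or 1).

t=0 Δ0: w1=1 w4=1 w2=0 w3=1 clk=0 w0=0
  Δ1: clk:0→1
  Δ2: w0:0→1
  Δ3: w3:1→0
  Δ4: w2:0→1
  Δ5: w4:1→0
  (5Δ to stable)
t=1 Δ0: w1=1 w4=0 w2=1 w3=0 clk=1 w0=1
  Δ1: clk:1→0
  (1Δ to stable)
t=2 Δ0: w1=1 w4=0 w2=1 w3=0 clk=0 w0=1
  Δ1: clk:0→1
  Δ2: w0:1→0
  Δ3: w3:0→1
  Δ4: w2:1→0
  Δ5: w4:0→1
  (5Δ to stable)
t=3 Δ0: w1=1 w4=1 w2=0 w3=1 clk=1 w0=0
  Δ1: clk:1→0
  (1Δ to stable)
t=4 Δ0: w1=1 w4=1 w2=0 w3=1 clk=0 w0=0
  Δ1: w1:1→0, clk:0→1
  Δ2: w4:1→0, w3:1→0, w0:0→1
  Δ3: w2:0→1, w3:0→1
  Δ4: w4:0→1, w2:1→0
  Δ5: w4:1→0
  (5Δ to stable)
t=5 Δ0: w1=0 w4=0 w2=0 w3=1 clk=1 w0=1
  Δ1: clk:1→0
  (1Δ to stable)
t=6 Δ0: w1=0 w4=0 w2=0 w3=1 clk=0 w0=1
  Δ1: clk:0→1
  Δ2: w0:1→0
  Δ3: w3:1→0
  Δ4: w2:0→1
  Δ5: w4:0→1
  (5Δ to stable)
t=7 Δ0: w1=0 w4=1 w2=1 w3=0 clk=1 w0=0
  Δ1: clk:1→0
  (1Δ to stable)
t=8 Δ0: w1=0 w4=1 w2=1 w3=0 clk=0 w0=0
  Δ1: clk:0→1
  Δ2: w0:0→1
  Δ3: w3:0→1
  Δ4: w2:1→0
  Δ5: w4:1→0
  (5Δ to stable)
t=9 Δ0: w1=0 w4=0 w2=0 w3=1 clk=1 w0=1
  Δ1: clk:1→0
  (1Δ to stable)
t=10 Δ0: w1=0 w4=0 w2=0 w3=1 clk=0 w0=1
  Δ1: clk:0→1
  Δ2: w0:1→0
  Δ3: w3:1→0
  Δ4: w2:0→1
  Δ5: w4:0→1
  (5Δ to stable)
t=11 Δ0: w1=0 w4=1 w2=1 w3=0 clk=1 w0=0
  Δ1: clk:1→0
  (1Δ to stable)
t=12 Δ0: w1=0 w4=1 w2=1 w3=0 clk=0 w0=0
  Δ1: clk:0→1
  Δ2: w0:0→1
  Δ3: w3:0→1
  Δ4: w2:1→0
  Δ5: w4:1→0
  (5Δ to stable)
t=13 Δ0: w1=0 w4=0 w2=0 w3=1 clk=1 w0=1
  Δ1: clk:1→0
  (1Δ to stable)
t=14 Δ0: w1=0 w4=0 w2=0 w3=1 clk=0 w0=1
  Δ1: clk:0→1
  Δ2: w0:1→0
  Δ3: w3:1→0
  Δ4: w2:0→1
  Δ5: w4:0→1
  (5Δ to stable)
t=15 Δ0: w1=0 w4=1 w2=1 w3=0 clk=1 w0=0
  Δ1: clk:1→0
  (1Δ to stable)
t=16 Δ0: w1=0 w4=1 w2=1 w3=0 clk=0 w0=0
  Δ1: clk:0→1
  Δ2: w0:0→1
  Δ3: w3:0→1
  Δ4: w2:1→0
  Δ5: w4:1→0
  (5Δ to stable)
t=17 Δ0: w1=0 w4=0 w2=0 w3=1 clk=1 w0=1
  Δ1: clk:1→0
  (1Δ to stable)

0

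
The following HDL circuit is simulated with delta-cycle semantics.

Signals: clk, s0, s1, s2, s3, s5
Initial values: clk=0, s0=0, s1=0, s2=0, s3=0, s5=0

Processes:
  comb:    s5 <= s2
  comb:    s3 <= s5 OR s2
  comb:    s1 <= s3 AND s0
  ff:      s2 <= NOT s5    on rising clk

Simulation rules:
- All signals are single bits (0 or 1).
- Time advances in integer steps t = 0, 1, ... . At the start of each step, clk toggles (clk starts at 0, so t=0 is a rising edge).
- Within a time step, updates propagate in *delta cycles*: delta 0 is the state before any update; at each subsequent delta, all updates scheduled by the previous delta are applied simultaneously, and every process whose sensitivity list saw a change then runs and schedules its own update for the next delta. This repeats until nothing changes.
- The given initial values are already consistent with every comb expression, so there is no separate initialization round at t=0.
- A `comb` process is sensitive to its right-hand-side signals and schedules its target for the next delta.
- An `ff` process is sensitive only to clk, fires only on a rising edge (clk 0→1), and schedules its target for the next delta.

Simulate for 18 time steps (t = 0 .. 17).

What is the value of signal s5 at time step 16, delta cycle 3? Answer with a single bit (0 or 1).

1

t0.Δ0 s2=0 clk=0 s3=0 s0=0 s5=0 s1=0
t0.Δ1 s2=0 clk=1 s3=0 s0=0 s5=0 s1=0
t0.Δ2 s2=1 clk=1 s3=0 s0=0 s5=0 s1=0
t0.Δ3 s2=1 clk=1 s3=1 s0=0 s5=1 s1=0
t1.Δ0 s2=1 clk=1 s3=1 s0=0 s5=1 s1=0
t1.Δ1 s2=1 clk=0 s3=1 s0=0 s5=1 s1=0
t2.Δ0 s2=1 clk=0 s3=1 s0=0 s5=1 s1=0
t2.Δ1 s2=1 clk=1 s3=1 s0=0 s5=1 s1=0
t2.Δ2 s2=0 clk=1 s3=1 s0=0 s5=1 s1=0
t2.Δ3 s2=0 clk=1 s3=1 s0=0 s5=0 s1=0
t2.Δ4 s2=0 clk=1 s3=0 s0=0 s5=0 s1=0
t3.Δ0 s2=0 clk=1 s3=0 s0=0 s5=0 s1=0
t3.Δ1 s2=0 clk=0 s3=0 s0=0 s5=0 s1=0
t4.Δ0 s2=0 clk=0 s3=0 s0=0 s5=0 s1=0
t4.Δ1 s2=0 clk=1 s3=0 s0=0 s5=0 s1=0
t4.Δ2 s2=1 clk=1 s3=0 s0=0 s5=0 s1=0
t4.Δ3 s2=1 clk=1 s3=1 s0=0 s5=1 s1=0
t5.Δ0 s2=1 clk=1 s3=1 s0=0 s5=1 s1=0
t5.Δ1 s2=1 clk=0 s3=1 s0=0 s5=1 s1=0
t6.Δ0 s2=1 clk=0 s3=1 s0=0 s5=1 s1=0
t6.Δ1 s2=1 clk=1 s3=1 s0=0 s5=1 s1=0
t6.Δ2 s2=0 clk=1 s3=1 s0=0 s5=1 s1=0
t6.Δ3 s2=0 clk=1 s3=1 s0=0 s5=0 s1=0
t6.Δ4 s2=0 clk=1 s3=0 s0=0 s5=0 s1=0
t7.Δ0 s2=0 clk=1 s3=0 s0=0 s5=0 s1=0
t7.Δ1 s2=0 clk=0 s3=0 s0=0 s5=0 s1=0
t8.Δ0 s2=0 clk=0 s3=0 s0=0 s5=0 s1=0
t8.Δ1 s2=0 clk=1 s3=0 s0=0 s5=0 s1=0
t8.Δ2 s2=1 clk=1 s3=0 s0=0 s5=0 s1=0
t8.Δ3 s2=1 clk=1 s3=1 s0=0 s5=1 s1=0
t9.Δ0 s2=1 clk=1 s3=1 s0=0 s5=1 s1=0
t9.Δ1 s2=1 clk=0 s3=1 s0=0 s5=1 s1=0
t10.Δ0 s2=1 clk=0 s3=1 s0=0 s5=1 s1=0
t10.Δ1 s2=1 clk=1 s3=1 s0=0 s5=1 s1=0
t10.Δ2 s2=0 clk=1 s3=1 s0=0 s5=1 s1=0
t10.Δ3 s2=0 clk=1 s3=1 s0=0 s5=0 s1=0
t10.Δ4 s2=0 clk=1 s3=0 s0=0 s5=0 s1=0
t11.Δ0 s2=0 clk=1 s3=0 s0=0 s5=0 s1=0
t11.Δ1 s2=0 clk=0 s3=0 s0=0 s5=0 s1=0
t12.Δ0 s2=0 clk=0 s3=0 s0=0 s5=0 s1=0
t12.Δ1 s2=0 clk=1 s3=0 s0=0 s5=0 s1=0
t12.Δ2 s2=1 clk=1 s3=0 s0=0 s5=0 s1=0
t12.Δ3 s2=1 clk=1 s3=1 s0=0 s5=1 s1=0
t13.Δ0 s2=1 clk=1 s3=1 s0=0 s5=1 s1=0
t13.Δ1 s2=1 clk=0 s3=1 s0=0 s5=1 s1=0
t14.Δ0 s2=1 clk=0 s3=1 s0=0 s5=1 s1=0
t14.Δ1 s2=1 clk=1 s3=1 s0=0 s5=1 s1=0
t14.Δ2 s2=0 clk=1 s3=1 s0=0 s5=1 s1=0
t14.Δ3 s2=0 clk=1 s3=1 s0=0 s5=0 s1=0
t14.Δ4 s2=0 clk=1 s3=0 s0=0 s5=0 s1=0
t15.Δ0 s2=0 clk=1 s3=0 s0=0 s5=0 s1=0
t15.Δ1 s2=0 clk=0 s3=0 s0=0 s5=0 s1=0
t16.Δ0 s2=0 clk=0 s3=0 s0=0 s5=0 s1=0
t16.Δ1 s2=0 clk=1 s3=0 s0=0 s5=0 s1=0
t16.Δ2 s2=1 clk=1 s3=0 s0=0 s5=0 s1=0
t16.Δ3 s2=1 clk=1 s3=1 s0=0 s5=1 s1=0
t17.Δ0 s2=1 clk=1 s3=1 s0=0 s5=1 s1=0
t17.Δ1 s2=1 clk=0 s3=1 s0=0 s5=1 s1=0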